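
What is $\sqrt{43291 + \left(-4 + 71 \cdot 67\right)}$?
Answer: $2 \sqrt{12011} \approx 219.19$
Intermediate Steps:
$\sqrt{43291 + \left(-4 + 71 \cdot 67\right)} = \sqrt{43291 + \left(-4 + 4757\right)} = \sqrt{43291 + 4753} = \sqrt{48044} = 2 \sqrt{12011}$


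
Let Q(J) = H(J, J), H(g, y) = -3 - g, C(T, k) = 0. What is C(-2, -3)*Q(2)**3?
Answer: 0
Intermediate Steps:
Q(J) = -3 - J
C(-2, -3)*Q(2)**3 = 0*(-3 - 1*2)**3 = 0*(-3 - 2)**3 = 0*(-5)**3 = 0*(-125) = 0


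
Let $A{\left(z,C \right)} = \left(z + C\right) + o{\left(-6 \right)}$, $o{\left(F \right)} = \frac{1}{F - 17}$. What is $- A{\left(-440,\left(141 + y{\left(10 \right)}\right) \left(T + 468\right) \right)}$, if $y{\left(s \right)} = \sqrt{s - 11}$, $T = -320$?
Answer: $- \frac{469843}{23} - 148 i \approx -20428.0 - 148.0 i$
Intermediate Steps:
$o{\left(F \right)} = \frac{1}{-17 + F}$
$y{\left(s \right)} = \sqrt{-11 + s}$
$A{\left(z,C \right)} = - \frac{1}{23} + C + z$ ($A{\left(z,C \right)} = \left(z + C\right) + \frac{1}{-17 - 6} = \left(C + z\right) + \frac{1}{-23} = \left(C + z\right) - \frac{1}{23} = - \frac{1}{23} + C + z$)
$- A{\left(-440,\left(141 + y{\left(10 \right)}\right) \left(T + 468\right) \right)} = - (- \frac{1}{23} + \left(141 + \sqrt{-11 + 10}\right) \left(-320 + 468\right) - 440) = - (- \frac{1}{23} + \left(141 + \sqrt{-1}\right) 148 - 440) = - (- \frac{1}{23} + \left(141 + i\right) 148 - 440) = - (- \frac{1}{23} + \left(20868 + 148 i\right) - 440) = - (\frac{469843}{23} + 148 i) = - \frac{469843}{23} - 148 i$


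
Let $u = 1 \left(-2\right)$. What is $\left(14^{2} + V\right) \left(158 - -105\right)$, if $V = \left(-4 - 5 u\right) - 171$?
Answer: $8153$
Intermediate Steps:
$u = -2$
$V = -165$ ($V = \left(-4 - -10\right) - 171 = \left(-4 + 10\right) - 171 = 6 - 171 = -165$)
$\left(14^{2} + V\right) \left(158 - -105\right) = \left(14^{2} - 165\right) \left(158 - -105\right) = \left(196 - 165\right) \left(158 + 105\right) = 31 \cdot 263 = 8153$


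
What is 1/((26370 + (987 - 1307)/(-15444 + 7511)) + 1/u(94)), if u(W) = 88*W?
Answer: 65621776/1730448888093 ≈ 3.7922e-5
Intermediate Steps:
1/((26370 + (987 - 1307)/(-15444 + 7511)) + 1/u(94)) = 1/((26370 + (987 - 1307)/(-15444 + 7511)) + 1/(88*94)) = 1/((26370 - 320/(-7933)) + 1/8272) = 1/((26370 - 320*(-1/7933)) + 1/8272) = 1/((26370 + 320/7933) + 1/8272) = 1/(209193530/7933 + 1/8272) = 1/(1730448888093/65621776) = 65621776/1730448888093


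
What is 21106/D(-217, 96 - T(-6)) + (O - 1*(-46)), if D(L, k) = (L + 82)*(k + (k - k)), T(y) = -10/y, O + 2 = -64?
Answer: -275806/12735 ≈ -21.657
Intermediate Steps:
O = -66 (O = -2 - 64 = -66)
D(L, k) = k*(82 + L) (D(L, k) = (82 + L)*(k + 0) = (82 + L)*k = k*(82 + L))
21106/D(-217, 96 - T(-6)) + (O - 1*(-46)) = 21106/(((96 - (-10)/(-6))*(82 - 217))) + (-66 - 1*(-46)) = 21106/(((96 - (-10)*(-1)/6)*(-135))) + (-66 + 46) = 21106/(((96 - 1*5/3)*(-135))) - 20 = 21106/(((96 - 5/3)*(-135))) - 20 = 21106/(((283/3)*(-135))) - 20 = 21106/(-12735) - 20 = 21106*(-1/12735) - 20 = -21106/12735 - 20 = -275806/12735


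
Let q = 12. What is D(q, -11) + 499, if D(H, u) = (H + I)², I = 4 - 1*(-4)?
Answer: 899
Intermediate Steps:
I = 8 (I = 4 + 4 = 8)
D(H, u) = (8 + H)² (D(H, u) = (H + 8)² = (8 + H)²)
D(q, -11) + 499 = (8 + 12)² + 499 = 20² + 499 = 400 + 499 = 899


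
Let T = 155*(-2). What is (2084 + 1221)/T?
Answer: -661/62 ≈ -10.661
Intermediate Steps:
T = -310
(2084 + 1221)/T = (2084 + 1221)/(-310) = 3305*(-1/310) = -661/62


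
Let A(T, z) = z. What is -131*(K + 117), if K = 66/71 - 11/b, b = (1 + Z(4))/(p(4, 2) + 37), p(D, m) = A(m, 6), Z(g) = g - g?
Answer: 3302510/71 ≈ 46514.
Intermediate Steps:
Z(g) = 0
p(D, m) = 6
b = 1/43 (b = (1 + 0)/(6 + 37) = 1/43 ≈ 0.023256)
K = -33517/71 (K = 66/71 - 11/1/43 = 66*(1/71) - 11*43 = 66/71 - 473 = -33517/71 ≈ -472.07)
-131*(K + 117) = -131*(-33517/71 + 117) = -131*(-25210/71) = 3302510/71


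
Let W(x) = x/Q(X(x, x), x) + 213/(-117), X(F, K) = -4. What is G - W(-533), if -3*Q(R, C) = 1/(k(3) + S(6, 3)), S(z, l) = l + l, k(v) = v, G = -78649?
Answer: -3628489/39 ≈ -93038.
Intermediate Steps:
S(z, l) = 2*l
Q(R, C) = -1/27 (Q(R, C) = -1/(3*(3 + 2*3)) = -1/(3*(3 + 6)) = -1/3/9 = -1/3*1/9 = -1/27)
W(x) = -71/39 - 27*x (W(x) = x/(-1/27) + 213/(-117) = x*(-27) + 213*(-1/117) = -27*x - 71/39 = -71/39 - 27*x)
G - W(-533) = -78649 - (-71/39 - 27*(-533)) = -78649 - (-71/39 + 14391) = -78649 - 1*561178/39 = -78649 - 561178/39 = -3628489/39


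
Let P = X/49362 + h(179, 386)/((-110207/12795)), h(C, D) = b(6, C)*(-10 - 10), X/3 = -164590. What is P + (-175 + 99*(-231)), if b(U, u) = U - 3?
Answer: -20896125975681/906672989 ≈ -23047.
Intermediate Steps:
b(U, u) = -3 + U
X = -493770 (X = 3*(-164590) = -493770)
h(C, D) = -60 (h(C, D) = (-3 + 6)*(-10 - 10) = 3*(-20) = -60)
P = -2753617165/906672989 (P = -493770/49362 - 60/((-110207/12795)) = -493770*1/49362 - 60/((-110207*1/12795)) = -82295/8227 - 60/(-110207/12795) = -82295/8227 - 60*(-12795/110207) = -82295/8227 + 767700/110207 = -2753617165/906672989 ≈ -3.0371)
P + (-175 + 99*(-231)) = -2753617165/906672989 + (-175 + 99*(-231)) = -2753617165/906672989 + (-175 - 22869) = -2753617165/906672989 - 23044 = -20896125975681/906672989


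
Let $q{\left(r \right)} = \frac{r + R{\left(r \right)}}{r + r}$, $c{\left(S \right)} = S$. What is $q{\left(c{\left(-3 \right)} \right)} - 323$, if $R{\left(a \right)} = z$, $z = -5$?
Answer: $- \frac{965}{3} \approx -321.67$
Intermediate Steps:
$R{\left(a \right)} = -5$
$q{\left(r \right)} = \frac{-5 + r}{2 r}$ ($q{\left(r \right)} = \frac{r - 5}{r + r} = \frac{-5 + r}{2 r}$)
$q{\left(c{\left(-3 \right)} \right)} - 323 = \frac{-5 - 3}{2 \left(-3\right)} - 323 = \frac{1}{2} \left(- \frac{1}{3}\right) \left(-8\right) - 323 = \frac{4}{3} - 323 = - \frac{965}{3}$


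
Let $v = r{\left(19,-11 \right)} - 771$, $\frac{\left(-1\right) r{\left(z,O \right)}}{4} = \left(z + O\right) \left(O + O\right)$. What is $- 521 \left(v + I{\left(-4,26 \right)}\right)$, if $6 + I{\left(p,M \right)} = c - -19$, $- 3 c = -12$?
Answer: $26050$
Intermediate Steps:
$c = 4$ ($c = \left(- \frac{1}{3}\right) \left(-12\right) = 4$)
$I{\left(p,M \right)} = 17$ ($I{\left(p,M \right)} = -6 + \left(4 - -19\right) = -6 + \left(4 + 19\right) = -6 + 23 = 17$)
$r{\left(z,O \right)} = - 8 O \left(O + z\right)$ ($r{\left(z,O \right)} = - 4 \left(z + O\right) \left(O + O\right) = - 4 \left(O + z\right) 2 O = - 4 \cdot 2 O \left(O + z\right) = - 8 O \left(O + z\right)$)
$v = -67$ ($v = \left(-8\right) \left(-11\right) \left(-11 + 19\right) - 771 = \left(-8\right) \left(-11\right) 8 - 771 = 704 - 771 = -67$)
$- 521 \left(v + I{\left(-4,26 \right)}\right) = - 521 \left(-67 + 17\right) = \left(-521\right) \left(-50\right) = 26050$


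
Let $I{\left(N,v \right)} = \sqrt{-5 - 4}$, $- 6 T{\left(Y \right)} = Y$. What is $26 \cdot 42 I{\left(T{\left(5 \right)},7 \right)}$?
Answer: $3276 i \approx 3276.0 i$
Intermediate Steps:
$T{\left(Y \right)} = - \frac{Y}{6}$
$I{\left(N,v \right)} = 3 i$ ($I{\left(N,v \right)} = \sqrt{-9} = 3 i$)
$26 \cdot 42 I{\left(T{\left(5 \right)},7 \right)} = 26 \cdot 42 \cdot 3 i = 1092 \cdot 3 i = 3276 i$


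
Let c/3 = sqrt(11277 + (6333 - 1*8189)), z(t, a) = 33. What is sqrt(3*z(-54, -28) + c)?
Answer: sqrt(99 + 3*sqrt(9421)) ≈ 19.753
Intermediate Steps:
c = 3*sqrt(9421) (c = 3*sqrt(11277 + (6333 - 1*8189)) = 3*sqrt(11277 + (6333 - 8189)) = 3*sqrt(11277 - 1856) = 3*sqrt(9421) ≈ 291.19)
sqrt(3*z(-54, -28) + c) = sqrt(3*33 + 3*sqrt(9421)) = sqrt(99 + 3*sqrt(9421))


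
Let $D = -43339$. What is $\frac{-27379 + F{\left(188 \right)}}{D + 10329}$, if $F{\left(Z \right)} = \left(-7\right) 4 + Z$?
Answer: $\frac{27219}{33010} \approx 0.82457$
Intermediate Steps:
$F{\left(Z \right)} = -28 + Z$
$\frac{-27379 + F{\left(188 \right)}}{D + 10329} = \frac{-27379 + \left(-28 + 188\right)}{-43339 + 10329} = \frac{-27379 + 160}{-33010} = \left(-27219\right) \left(- \frac{1}{33010}\right) = \frac{27219}{33010}$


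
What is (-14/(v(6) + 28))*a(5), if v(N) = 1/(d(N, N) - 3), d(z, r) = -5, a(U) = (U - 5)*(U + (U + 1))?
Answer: 0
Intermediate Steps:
a(U) = (1 + 2*U)*(-5 + U) (a(U) = (-5 + U)*(U + (1 + U)) = (-5 + U)*(1 + 2*U) = (1 + 2*U)*(-5 + U))
v(N) = -⅛ (v(N) = 1/(-5 - 3) = 1/(-8) = -⅛)
(-14/(v(6) + 28))*a(5) = (-14/(-⅛ + 28))*(-5 - 9*5 + 2*5²) = (-14/(223/8))*(-5 - 45 + 2*25) = ((8/223)*(-14))*(-5 - 45 + 50) = -112/223*0 = 0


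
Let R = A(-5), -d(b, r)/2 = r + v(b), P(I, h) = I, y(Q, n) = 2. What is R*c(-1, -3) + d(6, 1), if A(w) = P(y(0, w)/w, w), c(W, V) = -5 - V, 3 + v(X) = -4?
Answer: 64/5 ≈ 12.800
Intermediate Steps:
v(X) = -7 (v(X) = -3 - 4 = -7)
A(w) = 2/w
d(b, r) = 14 - 2*r (d(b, r) = -2*(r - 7) = -2*(-7 + r) = 14 - 2*r)
R = -⅖ (R = 2/(-5) = 2*(-⅕) = -⅖ ≈ -0.40000)
R*c(-1, -3) + d(6, 1) = -2*(-5 - 1*(-3))/5 + (14 - 2*1) = -2*(-5 + 3)/5 + (14 - 2) = -⅖*(-2) + 12 = ⅘ + 12 = 64/5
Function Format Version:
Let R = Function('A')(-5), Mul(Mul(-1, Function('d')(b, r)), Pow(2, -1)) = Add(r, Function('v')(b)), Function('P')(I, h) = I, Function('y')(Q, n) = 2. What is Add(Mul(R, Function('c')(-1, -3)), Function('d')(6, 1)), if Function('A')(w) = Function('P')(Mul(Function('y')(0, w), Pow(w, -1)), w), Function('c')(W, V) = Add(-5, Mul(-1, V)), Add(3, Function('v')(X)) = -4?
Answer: Rational(64, 5) ≈ 12.800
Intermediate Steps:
Function('v')(X) = -7 (Function('v')(X) = Add(-3, -4) = -7)
Function('A')(w) = Mul(2, Pow(w, -1))
Function('d')(b, r) = Add(14, Mul(-2, r)) (Function('d')(b, r) = Mul(-2, Add(r, -7)) = Mul(-2, Add(-7, r)) = Add(14, Mul(-2, r)))
R = Rational(-2, 5) (R = Mul(2, Pow(-5, -1)) = Mul(2, Rational(-1, 5)) = Rational(-2, 5) ≈ -0.40000)
Add(Mul(R, Function('c')(-1, -3)), Function('d')(6, 1)) = Add(Mul(Rational(-2, 5), Add(-5, Mul(-1, -3))), Add(14, Mul(-2, 1))) = Add(Mul(Rational(-2, 5), Add(-5, 3)), Add(14, -2)) = Add(Mul(Rational(-2, 5), -2), 12) = Add(Rational(4, 5), 12) = Rational(64, 5)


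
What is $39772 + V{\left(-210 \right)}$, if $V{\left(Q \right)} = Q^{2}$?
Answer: $83872$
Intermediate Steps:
$39772 + V{\left(-210 \right)} = 39772 + \left(-210\right)^{2} = 39772 + 44100 = 83872$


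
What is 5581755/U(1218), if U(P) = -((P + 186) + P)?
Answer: -80895/38 ≈ -2128.8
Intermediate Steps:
U(P) = -186 - 2*P (U(P) = -((186 + P) + P) = -(186 + 2*P) = -186 - 2*P)
5581755/U(1218) = 5581755/(-186 - 2*1218) = 5581755/(-186 - 2436) = 5581755/(-2622) = 5581755*(-1/2622) = -80895/38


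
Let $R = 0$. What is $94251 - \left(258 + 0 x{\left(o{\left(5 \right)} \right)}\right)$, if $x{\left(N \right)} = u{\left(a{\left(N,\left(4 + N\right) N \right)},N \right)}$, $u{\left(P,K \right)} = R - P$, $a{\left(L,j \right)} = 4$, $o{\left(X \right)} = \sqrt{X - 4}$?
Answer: $93993$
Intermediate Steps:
$o{\left(X \right)} = \sqrt{-4 + X}$
$u{\left(P,K \right)} = - P$ ($u{\left(P,K \right)} = 0 - P = - P$)
$x{\left(N \right)} = -4$ ($x{\left(N \right)} = \left(-1\right) 4 = -4$)
$94251 - \left(258 + 0 x{\left(o{\left(5 \right)} \right)}\right) = 94251 + \left(-258 + 0 \left(-4\right)\right) = 94251 + \left(-258 + 0\right) = 94251 - 258 = 93993$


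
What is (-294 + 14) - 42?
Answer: -322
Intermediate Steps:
(-294 + 14) - 42 = -280 - 42 = -322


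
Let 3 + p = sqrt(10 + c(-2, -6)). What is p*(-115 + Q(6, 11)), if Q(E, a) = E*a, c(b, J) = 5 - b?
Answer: 147 - 49*sqrt(17) ≈ -55.032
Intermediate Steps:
p = -3 + sqrt(17) (p = -3 + sqrt(10 + (5 - 1*(-2))) = -3 + sqrt(10 + (5 + 2)) = -3 + sqrt(10 + 7) = -3 + sqrt(17) ≈ 1.1231)
p*(-115 + Q(6, 11)) = (-3 + sqrt(17))*(-115 + 6*11) = (-3 + sqrt(17))*(-115 + 66) = (-3 + sqrt(17))*(-49) = 147 - 49*sqrt(17)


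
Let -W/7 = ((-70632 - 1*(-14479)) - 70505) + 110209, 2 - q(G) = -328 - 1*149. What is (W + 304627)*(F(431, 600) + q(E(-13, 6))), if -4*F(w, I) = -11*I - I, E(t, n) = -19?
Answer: 956655830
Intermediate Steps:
q(G) = 479 (q(G) = 2 - (-328 - 1*149) = 2 - (-328 - 149) = 2 - 1*(-477) = 2 + 477 = 479)
F(w, I) = 3*I (F(w, I) = -(-11*I - I)/4 = -(-3)*I = 3*I)
W = 115143 (W = -7*(((-70632 - 1*(-14479)) - 70505) + 110209) = -7*(((-70632 + 14479) - 70505) + 110209) = -7*((-56153 - 70505) + 110209) = -7*(-126658 + 110209) = -7*(-16449) = 115143)
(W + 304627)*(F(431, 600) + q(E(-13, 6))) = (115143 + 304627)*(3*600 + 479) = 419770*(1800 + 479) = 419770*2279 = 956655830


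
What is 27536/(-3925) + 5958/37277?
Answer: -1003074322/146312225 ≈ -6.8557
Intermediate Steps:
27536/(-3925) + 5958/37277 = 27536*(-1/3925) + 5958*(1/37277) = -27536/3925 + 5958/37277 = -1003074322/146312225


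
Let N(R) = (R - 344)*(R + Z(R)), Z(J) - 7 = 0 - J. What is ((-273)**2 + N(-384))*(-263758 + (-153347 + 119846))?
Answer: -20639584147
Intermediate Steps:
Z(J) = 7 - J (Z(J) = 7 + (0 - J) = 7 - J)
N(R) = -2408 + 7*R (N(R) = (R - 344)*(R + (7 - R)) = (-344 + R)*7 = -2408 + 7*R)
((-273)**2 + N(-384))*(-263758 + (-153347 + 119846)) = ((-273)**2 + (-2408 + 7*(-384)))*(-263758 + (-153347 + 119846)) = (74529 + (-2408 - 2688))*(-263758 - 33501) = (74529 - 5096)*(-297259) = 69433*(-297259) = -20639584147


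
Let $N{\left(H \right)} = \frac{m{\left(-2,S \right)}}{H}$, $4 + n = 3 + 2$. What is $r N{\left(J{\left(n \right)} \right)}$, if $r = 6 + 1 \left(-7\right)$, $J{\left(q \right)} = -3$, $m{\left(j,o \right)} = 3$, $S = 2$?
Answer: $1$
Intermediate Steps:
$n = 1$ ($n = -4 + \left(3 + 2\right) = -4 + 5 = 1$)
$N{\left(H \right)} = \frac{3}{H}$
$r = -1$ ($r = 6 - 7 = -1$)
$r N{\left(J{\left(n \right)} \right)} = - \frac{3}{-3} = - \frac{3 \left(-1\right)}{3} = \left(-1\right) \left(-1\right) = 1$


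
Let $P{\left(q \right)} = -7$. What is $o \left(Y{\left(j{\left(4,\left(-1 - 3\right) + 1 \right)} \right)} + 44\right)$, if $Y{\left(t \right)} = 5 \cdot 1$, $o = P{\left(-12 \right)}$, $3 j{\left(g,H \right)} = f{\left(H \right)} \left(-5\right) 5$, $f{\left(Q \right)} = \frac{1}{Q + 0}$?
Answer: $-343$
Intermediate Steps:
$f{\left(Q \right)} = \frac{1}{Q}$
$j{\left(g,H \right)} = - \frac{25}{3 H}$ ($j{\left(g,H \right)} = \frac{\frac{1}{H} \left(-5\right) 5}{3} = \frac{- \frac{5}{H} 5}{3} = \frac{\left(-25\right) \frac{1}{H}}{3} = - \frac{25}{3 H}$)
$o = -7$
$Y{\left(t \right)} = 5$
$o \left(Y{\left(j{\left(4,\left(-1 - 3\right) + 1 \right)} \right)} + 44\right) = - 7 \left(5 + 44\right) = \left(-7\right) 49 = -343$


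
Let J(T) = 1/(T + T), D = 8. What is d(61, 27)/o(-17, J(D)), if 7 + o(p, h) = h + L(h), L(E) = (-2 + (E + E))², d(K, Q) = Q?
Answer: -576/73 ≈ -7.8904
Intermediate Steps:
L(E) = (-2 + 2*E)²
J(T) = 1/(2*T)
o(p, h) = -7 + h + 4*(-1 + h)² (o(p, h) = -7 + (h + 4*(-1 + h)²) = -7 + h + 4*(-1 + h)²)
d(61, 27)/o(-17, J(D)) = 27/(-7 + (½)/8 + 4*(-1 + (½)/8)²) = 27/(-7 + (½)*(⅛) + 4*(-1 + (½)*(⅛))²) = 27/(-7 + 1/16 + 4*(-1 + 1/16)²) = 27/(-7 + 1/16 + 4*(-15/16)²) = 27/(-7 + 1/16 + 4*(225/256)) = 27/(-7 + 1/16 + 225/64) = 27/(-219/64) = 27*(-64/219) = -576/73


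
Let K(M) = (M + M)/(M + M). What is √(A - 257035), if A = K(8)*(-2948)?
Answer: 3*I*√28887 ≈ 509.89*I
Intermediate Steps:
K(M) = 1 (K(M) = (2*M)/((2*M)) = (2*M)*(1/(2*M)) = 1)
A = -2948 (A = 1*(-2948) = -2948)
√(A - 257035) = √(-2948 - 257035) = √(-259983) = 3*I*√28887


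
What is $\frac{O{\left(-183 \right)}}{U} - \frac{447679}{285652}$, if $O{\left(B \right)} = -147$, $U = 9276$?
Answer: $- \frac{87388776}{55202249} \approx -1.5831$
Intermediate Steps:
$\frac{O{\left(-183 \right)}}{U} - \frac{447679}{285652} = - \frac{147}{9276} - \frac{447679}{285652} = \left(-147\right) \frac{1}{9276} - \frac{447679}{285652} = - \frac{49}{3092} - \frac{447679}{285652} = - \frac{87388776}{55202249}$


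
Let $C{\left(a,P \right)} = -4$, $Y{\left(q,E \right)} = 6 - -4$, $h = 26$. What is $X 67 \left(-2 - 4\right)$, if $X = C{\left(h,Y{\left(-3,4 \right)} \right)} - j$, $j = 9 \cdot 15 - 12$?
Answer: $51054$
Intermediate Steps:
$Y{\left(q,E \right)} = 10$ ($Y{\left(q,E \right)} = 6 + 4 = 10$)
$j = 123$ ($j = 135 - 12 = 123$)
$X = -127$ ($X = -4 - 123 = -127$)
$X 67 \left(-2 - 4\right) = - 127 \cdot 67 \left(-2 - 4\right) = - 127 \cdot 67 \left(-6\right) = \left(-127\right) \left(-402\right) = 51054$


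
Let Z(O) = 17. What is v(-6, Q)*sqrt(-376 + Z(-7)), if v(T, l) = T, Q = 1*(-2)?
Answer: -6*I*sqrt(359) ≈ -113.68*I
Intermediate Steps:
Q = -2
v(-6, Q)*sqrt(-376 + Z(-7)) = -6*sqrt(-376 + 17) = -6*I*sqrt(359)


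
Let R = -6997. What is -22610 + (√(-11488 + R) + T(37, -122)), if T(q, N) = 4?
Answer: -22606 + I*√18485 ≈ -22606.0 + 135.96*I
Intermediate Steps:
-22610 + (√(-11488 + R) + T(37, -122)) = -22610 + (√(-11488 - 6997) + 4) = -22610 + (√(-18485) + 4) = -22610 + (I*√18485 + 4) = -22610 + (4 + I*√18485) = -22606 + I*√18485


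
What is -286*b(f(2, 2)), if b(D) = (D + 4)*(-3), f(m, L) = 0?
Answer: 3432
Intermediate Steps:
b(D) = -12 - 3*D (b(D) = (4 + D)*(-3) = -12 - 3*D)
-286*b(f(2, 2)) = -286*(-12 - 3*0) = -286*(-12 + 0) = -286*(-12) = 3432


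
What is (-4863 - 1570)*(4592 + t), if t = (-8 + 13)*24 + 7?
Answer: -30357327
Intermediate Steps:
t = 127 (t = 5*24 + 7 = 120 + 7 = 127)
(-4863 - 1570)*(4592 + t) = (-4863 - 1570)*(4592 + 127) = -6433*4719 = -30357327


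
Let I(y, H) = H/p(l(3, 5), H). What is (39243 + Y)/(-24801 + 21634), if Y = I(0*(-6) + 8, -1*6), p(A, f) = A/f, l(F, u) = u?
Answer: -196251/15835 ≈ -12.393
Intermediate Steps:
I(y, H) = H**2/5 (I(y, H) = H/((5/H)) = H*(H/5) = H**2/5)
Y = 36/5 (Y = (-1*6)**2/5 = (1/5)*(-6)**2 = (1/5)*36 = 36/5 ≈ 7.2000)
(39243 + Y)/(-24801 + 21634) = (39243 + 36/5)/(-24801 + 21634) = (196251/5)/(-3167) = (196251/5)*(-1/3167) = -196251/15835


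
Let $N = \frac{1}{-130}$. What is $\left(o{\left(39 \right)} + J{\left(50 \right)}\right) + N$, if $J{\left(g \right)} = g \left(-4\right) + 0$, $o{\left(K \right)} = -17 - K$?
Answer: $- \frac{33281}{130} \approx -256.01$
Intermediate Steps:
$N = - \frac{1}{130} \approx -0.0076923$
$J{\left(g \right)} = - 4 g$ ($J{\left(g \right)} = - 4 g + 0 = - 4 g$)
$\left(o{\left(39 \right)} + J{\left(50 \right)}\right) + N = \left(\left(-17 - 39\right) - 200\right) - \frac{1}{130} = \left(-56 - 200\right) - \frac{1}{130} = -256 - \frac{1}{130} = - \frac{33281}{130}$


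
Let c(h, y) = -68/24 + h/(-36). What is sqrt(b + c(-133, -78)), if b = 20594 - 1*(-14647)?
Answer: sqrt(1268707)/6 ≈ 187.73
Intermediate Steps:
b = 35241 (b = 20594 + 14647 = 35241)
c(h, y) = -17/6 - h/36 (c(h, y) = -68*1/24 + h*(-1/36) = -17/6 - h/36)
sqrt(b + c(-133, -78)) = sqrt(35241 + (-17/6 - 1/36*(-133))) = sqrt(35241 + (-17/6 + 133/36)) = sqrt(35241 + 31/36) = sqrt(1268707/36) = sqrt(1268707)/6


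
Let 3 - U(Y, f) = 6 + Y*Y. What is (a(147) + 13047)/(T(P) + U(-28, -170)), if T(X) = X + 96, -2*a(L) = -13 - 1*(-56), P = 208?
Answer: -26051/966 ≈ -26.968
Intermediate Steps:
U(Y, f) = -3 - Y**2 (U(Y, f) = 3 - (6 + Y*Y) = 3 - (6 + Y**2) = 3 + (-6 - Y**2) = -3 - Y**2)
a(L) = -43/2 (a(L) = -(-13 - 1*(-56))/2 = -(-13 + 56)/2 = -1/2*43 = -43/2)
T(X) = 96 + X
(a(147) + 13047)/(T(P) + U(-28, -170)) = (-43/2 + 13047)/((96 + 208) + (-3 - 1*(-28)**2)) = 26051/(2*(304 + (-3 - 1*784))) = 26051/(2*(304 + (-3 - 784))) = 26051/(2*(304 - 787)) = (26051/2)/(-483) = (26051/2)*(-1/483) = -26051/966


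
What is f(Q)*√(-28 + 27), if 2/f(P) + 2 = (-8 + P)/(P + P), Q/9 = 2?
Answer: -36*I/31 ≈ -1.1613*I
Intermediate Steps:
Q = 18 (Q = 9*2 = 18)
f(P) = 2/(-2 + (-8 + P)/(2*P)) (f(P) = 2/(-2 + (-8 + P)/(P + P)) = 2/(-2 + (-8 + P)/((2*P))) = 2/(-2 + (-8 + P)*(1/(2*P))) = 2/(-2 + (-8 + P)/(2*P)))
f(Q)*√(-28 + 27) = (-4*18/(8 + 3*18))*√(-28 + 27) = (-4*18/(8 + 54))*√(-1) = (-4*18/62)*I = (-4*18*1/62)*I = -36*I/31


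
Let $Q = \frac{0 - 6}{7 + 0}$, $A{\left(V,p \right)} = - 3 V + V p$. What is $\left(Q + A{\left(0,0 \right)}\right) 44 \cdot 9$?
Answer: $- \frac{2376}{7} \approx -339.43$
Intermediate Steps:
$Q = - \frac{6}{7} \approx -0.85714$
$\left(Q + A{\left(0,0 \right)}\right) 44 \cdot 9 = \left(- \frac{6}{7} + 0 \left(-3 + 0\right)\right) 44 \cdot 9 = \left(- \frac{6}{7} + 0 \left(-3\right)\right) 44 \cdot 9 = \left(- \frac{6}{7} + 0\right) 44 \cdot 9 = \left(- \frac{6}{7}\right) 44 \cdot 9 = \left(- \frac{264}{7}\right) 9 = - \frac{2376}{7}$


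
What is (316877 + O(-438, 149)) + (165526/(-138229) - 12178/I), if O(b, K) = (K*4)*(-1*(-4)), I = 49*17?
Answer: 750192020993/2349893 ≈ 3.1925e+5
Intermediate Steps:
I = 833
O(b, K) = 16*K (O(b, K) = (4*K)*4 = 16*K)
(316877 + O(-438, 149)) + (165526/(-138229) - 12178/I) = (316877 + 16*149) + (165526/(-138229) - 12178/833) = (316877 + 2384) + (165526*(-1/138229) - 12178*1/833) = 319261 + (-165526/138229 - 12178/833) = 319261 - 37168080/2349893 = 750192020993/2349893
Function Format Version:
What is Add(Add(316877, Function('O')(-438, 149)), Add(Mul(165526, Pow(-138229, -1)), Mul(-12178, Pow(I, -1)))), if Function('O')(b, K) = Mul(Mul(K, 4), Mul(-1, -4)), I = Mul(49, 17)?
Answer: Rational(750192020993, 2349893) ≈ 3.1925e+5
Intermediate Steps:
I = 833
Function('O')(b, K) = Mul(16, K) (Function('O')(b, K) = Mul(Mul(4, K), 4) = Mul(16, K))
Add(Add(316877, Function('O')(-438, 149)), Add(Mul(165526, Pow(-138229, -1)), Mul(-12178, Pow(I, -1)))) = Add(Add(316877, Mul(16, 149)), Add(Mul(165526, Pow(-138229, -1)), Mul(-12178, Pow(833, -1)))) = Add(Add(316877, 2384), Add(Mul(165526, Rational(-1, 138229)), Mul(-12178, Rational(1, 833)))) = Add(319261, Add(Rational(-165526, 138229), Rational(-12178, 833))) = Add(319261, Rational(-37168080, 2349893)) = Rational(750192020993, 2349893)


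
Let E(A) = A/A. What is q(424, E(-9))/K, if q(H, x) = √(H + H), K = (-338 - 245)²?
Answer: 4*√53/339889 ≈ 8.5676e-5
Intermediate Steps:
K = 339889 (K = (-583)² = 339889)
E(A) = 1
q(H, x) = √2*√H (q(H, x) = √(2*H) = √2*√H)
q(424, E(-9))/K = (√2*√424)/339889 = (√2*(2*√106))*(1/339889) = (4*√53)*(1/339889) = 4*√53/339889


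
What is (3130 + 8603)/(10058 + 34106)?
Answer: 11733/44164 ≈ 0.26567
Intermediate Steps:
(3130 + 8603)/(10058 + 34106) = 11733/44164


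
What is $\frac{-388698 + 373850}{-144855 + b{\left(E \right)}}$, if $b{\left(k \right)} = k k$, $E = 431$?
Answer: $- \frac{7424}{20453} \approx -0.36298$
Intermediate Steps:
$b{\left(k \right)} = k^{2}$
$\frac{-388698 + 373850}{-144855 + b{\left(E \right)}} = \frac{-388698 + 373850}{-144855 + 431^{2}} = - \frac{14848}{-144855 + 185761} = - \frac{14848}{40906} = \left(-14848\right) \frac{1}{40906} = - \frac{7424}{20453}$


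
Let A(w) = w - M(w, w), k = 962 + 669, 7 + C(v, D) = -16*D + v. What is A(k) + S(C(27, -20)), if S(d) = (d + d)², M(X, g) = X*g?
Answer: -2196130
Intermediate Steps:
C(v, D) = -7 + v - 16*D (C(v, D) = -7 + (-16*D + v) = -7 + (v - 16*D) = -7 + v - 16*D)
S(d) = 4*d² (S(d) = (2*d)² = 4*d²)
k = 1631
A(w) = w - w² (A(w) = w - w*w = w - w²)
A(k) + S(C(27, -20)) = 1631*(1 - 1*1631) + 4*(-7 + 27 - 16*(-20))² = 1631*(1 - 1631) + 4*(-7 + 27 + 320)² = 1631*(-1630) + 4*340² = -2658530 + 4*115600 = -2658530 + 462400 = -2196130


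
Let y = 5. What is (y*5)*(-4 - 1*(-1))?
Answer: -75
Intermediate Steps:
(y*5)*(-4 - 1*(-1)) = (5*5)*(-4 - 1*(-1)) = 25*(-4 + 1) = 25*(-3) = -75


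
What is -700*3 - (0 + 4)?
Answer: -2104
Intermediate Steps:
-700*3 - (0 + 4) = -100*21 - 1*4 = -2100 - 4 = -2104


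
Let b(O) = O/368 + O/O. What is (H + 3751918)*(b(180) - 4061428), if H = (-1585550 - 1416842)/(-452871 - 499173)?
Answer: -27805833173204913112/1824751 ≈ -1.5238e+13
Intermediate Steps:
H = 750598/238011 (H = -3002392/(-952044) = -3002392*(-1/952044) = 750598/238011 ≈ 3.1536)
b(O) = 1 + O/368 (b(O) = O*(1/368) + 1 = O/368 + 1 = 1 + O/368)
(H + 3751918)*(b(180) - 4061428) = (750598/238011 + 3751918)*((1 + (1/368)*180) - 4061428) = 892998505696*((1 + 45/92) - 4061428)/238011 = 892998505696*(137/92 - 4061428)/238011 = (892998505696/238011)*(-373651239/92) = -27805833173204913112/1824751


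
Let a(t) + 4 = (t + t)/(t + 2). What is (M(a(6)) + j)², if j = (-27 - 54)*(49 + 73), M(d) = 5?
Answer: 97555129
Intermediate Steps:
a(t) = -4 + 2*t/(2 + t) (a(t) = -4 + (t + t)/(t + 2) = -4 + (2*t)/(2 + t) = -4 + 2*t/(2 + t))
j = -9882 (j = -81*122 = -9882)
(M(a(6)) + j)² = (5 - 9882)² = (-9877)² = 97555129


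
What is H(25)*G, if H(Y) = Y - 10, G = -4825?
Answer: -72375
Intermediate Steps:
H(Y) = -10 + Y
H(25)*G = (-10 + 25)*(-4825) = 15*(-4825) = -72375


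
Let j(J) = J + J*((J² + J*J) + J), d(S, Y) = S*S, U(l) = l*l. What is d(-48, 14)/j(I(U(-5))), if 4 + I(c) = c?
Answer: 96/791 ≈ 0.12137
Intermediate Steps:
U(l) = l²
d(S, Y) = S²
I(c) = -4 + c
j(J) = J + J*(J + 2*J²) (j(J) = J + J*((J² + J²) + J) = J + J*(2*J² + J) = J + J*(J + 2*J²))
d(-48, 14)/j(I(U(-5))) = (-48)²/(((-4 + (-5)²)*(1 + (-4 + (-5)²) + 2*(-4 + (-5)²)²))) = 2304/(((-4 + 25)*(1 + (-4 + 25) + 2*(-4 + 25)²))) = 2304/((21*(1 + 21 + 2*21²))) = 2304/((21*(1 + 21 + 2*441))) = 2304/((21*(1 + 21 + 882))) = 2304/((21*904)) = 2304/18984 = 2304*(1/18984) = 96/791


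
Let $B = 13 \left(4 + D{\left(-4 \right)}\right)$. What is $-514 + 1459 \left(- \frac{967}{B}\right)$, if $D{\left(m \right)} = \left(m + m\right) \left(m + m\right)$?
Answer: $- \frac{1865229}{884} \approx -2110.0$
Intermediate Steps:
$D{\left(m \right)} = 4 m^{2}$ ($D{\left(m \right)} = 2 m 2 m = 4 m^{2}$)
$B = 884$ ($B = 13 \left(4 + 4 \left(-4\right)^{2}\right) = 13 \left(4 + 4 \cdot 16\right) = 13 \left(4 + 64\right) = 13 \cdot 68 = 884$)
$-514 + 1459 \left(- \frac{967}{B}\right) = -514 + 1459 \left(- \frac{967}{884}\right) = -514 - \frac{1410853}{884} = - \frac{1865229}{884}$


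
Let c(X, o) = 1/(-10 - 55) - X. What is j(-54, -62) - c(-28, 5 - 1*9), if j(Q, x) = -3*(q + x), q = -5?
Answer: 11246/65 ≈ 173.02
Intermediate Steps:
c(X, o) = -1/65 - X (c(X, o) = 1/(-65) - X = -1/65 - X)
j(Q, x) = 15 - 3*x (j(Q, x) = -3*(-5 + x) = 15 - 3*x)
j(-54, -62) - c(-28, 5 - 1*9) = (15 - 3*(-62)) - (-1/65 - 1*(-28)) = (15 + 186) - (-1/65 + 28) = 201 - 1*1819/65 = 201 - 1819/65 = 11246/65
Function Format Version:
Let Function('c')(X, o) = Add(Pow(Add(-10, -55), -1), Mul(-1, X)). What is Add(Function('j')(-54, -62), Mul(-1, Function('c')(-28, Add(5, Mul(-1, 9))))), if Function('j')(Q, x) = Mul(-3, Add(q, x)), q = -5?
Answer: Rational(11246, 65) ≈ 173.02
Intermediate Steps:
Function('c')(X, o) = Add(Rational(-1, 65), Mul(-1, X)) (Function('c')(X, o) = Add(Pow(-65, -1), Mul(-1, X)) = Add(Rational(-1, 65), Mul(-1, X)))
Function('j')(Q, x) = Add(15, Mul(-3, x)) (Function('j')(Q, x) = Mul(-3, Add(-5, x)) = Add(15, Mul(-3, x)))
Add(Function('j')(-54, -62), Mul(-1, Function('c')(-28, Add(5, Mul(-1, 9))))) = Add(Add(15, Mul(-3, -62)), Mul(-1, Add(Rational(-1, 65), Mul(-1, -28)))) = Add(Add(15, 186), Mul(-1, Add(Rational(-1, 65), 28))) = Add(201, Mul(-1, Rational(1819, 65))) = Add(201, Rational(-1819, 65)) = Rational(11246, 65)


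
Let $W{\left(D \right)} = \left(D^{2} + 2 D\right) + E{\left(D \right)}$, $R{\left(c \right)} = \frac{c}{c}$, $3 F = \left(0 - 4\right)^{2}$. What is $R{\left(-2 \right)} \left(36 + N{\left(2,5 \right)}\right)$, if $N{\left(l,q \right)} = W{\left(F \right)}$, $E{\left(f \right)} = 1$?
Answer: $\frac{685}{9} \approx 76.111$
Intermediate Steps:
$F = \frac{16}{3}$ ($F = \frac{\left(0 - 4\right)^{2}}{3} = \frac{\left(-4\right)^{2}}{3} = \frac{1}{3} \cdot 16 = \frac{16}{3} \approx 5.3333$)
$R{\left(c \right)} = 1$
$W{\left(D \right)} = 1 + D^{2} + 2 D$ ($W{\left(D \right)} = \left(D^{2} + 2 D\right) + 1 = 1 + D^{2} + 2 D$)
$N{\left(l,q \right)} = \frac{361}{9}$ ($N{\left(l,q \right)} = 1 + \left(\frac{16}{3}\right)^{2} + 2 \cdot \frac{16}{3} = 1 + \frac{256}{9} + \frac{32}{3} = \frac{361}{9}$)
$R{\left(-2 \right)} \left(36 + N{\left(2,5 \right)}\right) = 1 \left(36 + \frac{361}{9}\right) = 1 \cdot \frac{685}{9} = \frac{685}{9}$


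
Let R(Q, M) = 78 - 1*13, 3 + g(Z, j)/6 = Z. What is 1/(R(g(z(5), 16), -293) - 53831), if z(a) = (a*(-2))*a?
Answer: -1/53766 ≈ -1.8599e-5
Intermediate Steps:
z(a) = -2*a² (z(a) = (-2*a)*a = -2*a²)
g(Z, j) = -18 + 6*Z
R(Q, M) = 65 (R(Q, M) = 78 - 13 = 65)
1/(R(g(z(5), 16), -293) - 53831) = 1/(65 - 53831) = 1/(-53766) = -1/53766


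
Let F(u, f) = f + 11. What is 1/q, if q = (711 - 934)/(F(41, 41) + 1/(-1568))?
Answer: -81535/349664 ≈ -0.23318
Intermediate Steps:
F(u, f) = 11 + f
q = -349664/81535 (q = (711 - 934)/((11 + 41) + 1/(-1568)) = -223/(52 - 1/1568) = -223/81535/1568 = -223*1568/81535 = -349664/81535 ≈ -4.2885)
1/q = 1/(-349664/81535) = -81535/349664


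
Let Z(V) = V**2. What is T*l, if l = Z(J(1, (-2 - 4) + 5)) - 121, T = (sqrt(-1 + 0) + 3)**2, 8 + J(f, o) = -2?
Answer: -168 - 126*I ≈ -168.0 - 126.0*I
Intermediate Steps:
J(f, o) = -10 (J(f, o) = -8 - 2 = -10)
T = (3 + I)**2 (T = (sqrt(-1) + 3)**2 = (I + 3)**2 = (3 + I)**2 ≈ 8.0 + 6.0*I)
l = -21 (l = (-10)**2 - 121 = 100 - 121 = -21)
T*l = (3 + I)**2*(-21) = -21*(3 + I)**2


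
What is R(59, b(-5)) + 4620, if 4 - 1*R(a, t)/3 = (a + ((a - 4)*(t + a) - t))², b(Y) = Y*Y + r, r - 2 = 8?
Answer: -80928276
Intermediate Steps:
r = 10 (r = 2 + 8 = 10)
b(Y) = 10 + Y² (b(Y) = Y*Y + 10 = Y² + 10 = 10 + Y²)
R(a, t) = 12 - 3*(a - t + (-4 + a)*(a + t))² (R(a, t) = 12 - 3*(a + ((a - 4)*(t + a) - t))² = 12 - 3*(a + ((-4 + a)*(a + t) - t))² = 12 - 3*(a + (-t + (-4 + a)*(a + t)))² = 12 - 3*(a - t + (-4 + a)*(a + t))²)
R(59, b(-5)) + 4620 = (12 - 3*(59² - 5*(10 + (-5)²) - 3*59 + 59*(10 + (-5)²))²) + 4620 = (12 - 3*(3481 - 5*(10 + 25) - 177 + 59*(10 + 25))²) + 4620 = (12 - 3*(3481 - 5*35 - 177 + 59*35)²) + 4620 = (12 - 3*(3481 - 175 - 177 + 2065)²) + 4620 = (12 - 3*5194²) + 4620 = (12 - 3*26977636) + 4620 = (12 - 80932908) + 4620 = -80932896 + 4620 = -80928276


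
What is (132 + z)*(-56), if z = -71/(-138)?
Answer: -512036/69 ≈ -7420.8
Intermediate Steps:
z = 71/138 (z = -71*(-1/138) = 71/138 ≈ 0.51449)
(132 + z)*(-56) = (132 + 71/138)*(-56) = (18287/138)*(-56) = -512036/69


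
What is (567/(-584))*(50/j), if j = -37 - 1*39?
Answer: 14175/22192 ≈ 0.63874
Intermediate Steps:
j = -76 (j = -37 - 39 = -76)
(567/(-584))*(50/j) = (567/(-584))*(50/(-76)) = (567*(-1/584))*(50*(-1/76)) = -567/584*(-25/38) = 14175/22192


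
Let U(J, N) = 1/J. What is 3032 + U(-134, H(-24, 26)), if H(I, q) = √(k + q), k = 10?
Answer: 406287/134 ≈ 3032.0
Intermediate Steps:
H(I, q) = √(10 + q)
3032 + U(-134, H(-24, 26)) = 3032 + 1/(-134) = 3032 - 1/134 = 406287/134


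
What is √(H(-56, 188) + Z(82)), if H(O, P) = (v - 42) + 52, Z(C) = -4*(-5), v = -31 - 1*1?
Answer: I*√2 ≈ 1.4142*I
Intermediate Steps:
v = -32 (v = -31 - 1 = -32)
Z(C) = 20
H(O, P) = -22 (H(O, P) = (-32 - 42) + 52 = -74 + 52 = -22)
√(H(-56, 188) + Z(82)) = √(-22 + 20) = √(-2) = I*√2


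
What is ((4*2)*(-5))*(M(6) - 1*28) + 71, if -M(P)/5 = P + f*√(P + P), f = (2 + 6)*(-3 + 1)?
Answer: 2391 - 6400*√3 ≈ -8694.1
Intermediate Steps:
f = -16 (f = 8*(-2) = -16)
M(P) = -5*P + 80*√2*√P (M(P) = -5*(P - 16*√(P + P)) = -5*(P - 16*√2*√P) = -5*P + 80*√2*√P)
((4*2)*(-5))*(M(6) - 1*28) + 71 = ((4*2)*(-5))*((-5*6 + 80*√2*√6) - 1*28) + 71 = (8*(-5))*((-30 + 160*√3) - 28) + 71 = -40*(-58 + 160*√3) + 71 = (2320 - 6400*√3) + 71 = 2391 - 6400*√3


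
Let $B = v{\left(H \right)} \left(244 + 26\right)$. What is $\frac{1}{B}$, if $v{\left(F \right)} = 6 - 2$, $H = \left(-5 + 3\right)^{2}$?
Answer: $\frac{1}{1080} \approx 0.00092593$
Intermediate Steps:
$H = 4$ ($H = \left(-2\right)^{2} = 4$)
$v{\left(F \right)} = 4$
$B = 1080$ ($B = 4 \left(244 + 26\right) = 4 \cdot 270 = 1080$)
$\frac{1}{B} = \frac{1}{1080}$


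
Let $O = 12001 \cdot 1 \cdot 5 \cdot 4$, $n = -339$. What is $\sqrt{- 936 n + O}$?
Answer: $2 \sqrt{139331} \approx 746.54$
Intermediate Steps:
$O = 240020$ ($O = 12001 \cdot 5 \cdot 4 = 12001 \cdot 20 = 240020$)
$\sqrt{- 936 n + O} = \sqrt{\left(-936\right) \left(-339\right) + 240020} = \sqrt{317304 + 240020} = \sqrt{557324} = 2 \sqrt{139331}$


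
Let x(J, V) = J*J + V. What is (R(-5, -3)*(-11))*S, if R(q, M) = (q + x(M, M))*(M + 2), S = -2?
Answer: -22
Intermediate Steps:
x(J, V) = V + J**2 (x(J, V) = J**2 + V = V + J**2)
R(q, M) = (2 + M)*(M + q + M**2) (R(q, M) = (q + (M + M**2))*(M + 2) = (M + q + M**2)*(2 + M) = (2 + M)*(M + q + M**2))
(R(-5, -3)*(-11))*S = (((-3)**3 + 2*(-3) + 2*(-5) + 3*(-3)**2 - 3*(-5))*(-11))*(-2) = ((-27 - 6 - 10 + 3*9 + 15)*(-11))*(-2) = ((-27 - 6 - 10 + 27 + 15)*(-11))*(-2) = -1*(-11)*(-2) = 11*(-2) = -22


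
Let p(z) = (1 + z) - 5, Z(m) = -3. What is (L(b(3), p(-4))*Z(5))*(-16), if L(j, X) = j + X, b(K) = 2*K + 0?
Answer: -96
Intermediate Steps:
b(K) = 2*K
p(z) = -4 + z
L(j, X) = X + j
(L(b(3), p(-4))*Z(5))*(-16) = (((-4 - 4) + 2*3)*(-3))*(-16) = ((-8 + 6)*(-3))*(-16) = -2*(-3)*(-16) = 6*(-16) = -96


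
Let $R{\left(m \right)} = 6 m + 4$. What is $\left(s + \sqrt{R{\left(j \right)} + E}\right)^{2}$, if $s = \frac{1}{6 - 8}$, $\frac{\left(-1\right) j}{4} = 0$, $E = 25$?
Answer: $\frac{117}{4} - \sqrt{29} \approx 23.865$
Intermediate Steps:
$j = 0$ ($j = \left(-4\right) 0 = 0$)
$R{\left(m \right)} = 4 + 6 m$
$s = - \frac{1}{2}$ ($s = \frac{1}{-2} = - \frac{1}{2} \approx -0.5$)
$\left(s + \sqrt{R{\left(j \right)} + E}\right)^{2} = \left(- \frac{1}{2} + \sqrt{\left(4 + 6 \cdot 0\right) + 25}\right)^{2} = \left(- \frac{1}{2} + \sqrt{\left(4 + 0\right) + 25}\right)^{2} = \left(- \frac{1}{2} + \sqrt{4 + 25}\right)^{2} = \left(- \frac{1}{2} + \sqrt{29}\right)^{2}$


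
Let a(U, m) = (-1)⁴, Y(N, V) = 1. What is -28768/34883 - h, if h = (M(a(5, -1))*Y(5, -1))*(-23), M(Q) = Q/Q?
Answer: 773541/34883 ≈ 22.175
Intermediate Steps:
a(U, m) = 1
M(Q) = 1
h = -23 (h = (1*1)*(-23) = 1*(-23) = -23)
-28768/34883 - h = -28768/34883 - 1*(-23) = -28768*1/34883 + 23 = -28768/34883 + 23 = 773541/34883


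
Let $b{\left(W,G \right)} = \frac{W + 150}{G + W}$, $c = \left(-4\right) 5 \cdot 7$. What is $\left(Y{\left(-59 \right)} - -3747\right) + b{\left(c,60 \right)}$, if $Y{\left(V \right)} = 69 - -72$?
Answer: $\frac{31103}{8} \approx 3887.9$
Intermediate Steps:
$Y{\left(V \right)} = 141$ ($Y{\left(V \right)} = 69 + 72 = 141$)
$c = -140$ ($c = \left(-20\right) 7 = -140$)
$b{\left(W,G \right)} = \frac{150 + W}{G + W}$
$\left(Y{\left(-59 \right)} - -3747\right) + b{\left(c,60 \right)} = \left(141 - -3747\right) + \frac{150 - 140}{60 - 140} = \left(141 + 3747\right) + \frac{1}{-80} \cdot 10 = 3888 - \frac{1}{8} = \frac{31103}{8}$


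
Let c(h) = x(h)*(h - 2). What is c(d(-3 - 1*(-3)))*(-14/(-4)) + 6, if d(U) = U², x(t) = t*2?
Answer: 6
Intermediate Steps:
x(t) = 2*t
c(h) = 2*h*(-2 + h) (c(h) = (2*h)*(h - 2) = (2*h)*(-2 + h) = 2*h*(-2 + h))
c(d(-3 - 1*(-3)))*(-14/(-4)) + 6 = (2*(-3 - 1*(-3))²*(-2 + (-3 - 1*(-3))²))*(-14/(-4)) + 6 = (2*(-3 + 3)²*(-2 + (-3 + 3)²))*(-14*(-¼)) + 6 = (2*0²*(-2 + 0²))*(7/2) + 6 = (2*0*(-2 + 0))*(7/2) + 6 = (2*0*(-2))*(7/2) + 6 = 0*(7/2) + 6 = 0 + 6 = 6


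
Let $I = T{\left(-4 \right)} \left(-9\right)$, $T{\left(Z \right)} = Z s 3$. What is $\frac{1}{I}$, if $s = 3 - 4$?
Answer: $- \frac{1}{108} \approx -0.0092593$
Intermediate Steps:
$s = -1$
$T{\left(Z \right)} = - 3 Z$ ($T{\left(Z \right)} = Z \left(-1\right) 3 = - Z 3 = - 3 Z$)
$I = -108$ ($I = \left(-3\right) \left(-4\right) \left(-9\right) = 12 \left(-9\right) = -108$)
$\frac{1}{I} = \frac{1}{-108} = - \frac{1}{108}$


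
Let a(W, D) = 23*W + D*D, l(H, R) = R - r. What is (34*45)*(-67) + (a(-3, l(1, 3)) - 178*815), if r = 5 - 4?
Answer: -247645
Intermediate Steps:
r = 1
l(H, R) = -1 + R (l(H, R) = R - 1*1 = R - 1 = -1 + R)
a(W, D) = D**2 + 23*W (a(W, D) = 23*W + D**2 = D**2 + 23*W)
(34*45)*(-67) + (a(-3, l(1, 3)) - 178*815) = (34*45)*(-67) + (((-1 + 3)**2 + 23*(-3)) - 178*815) = 1530*(-67) + ((2**2 - 69) - 145070) = -102510 + ((4 - 69) - 145070) = -102510 + (-65 - 145070) = -102510 - 145135 = -247645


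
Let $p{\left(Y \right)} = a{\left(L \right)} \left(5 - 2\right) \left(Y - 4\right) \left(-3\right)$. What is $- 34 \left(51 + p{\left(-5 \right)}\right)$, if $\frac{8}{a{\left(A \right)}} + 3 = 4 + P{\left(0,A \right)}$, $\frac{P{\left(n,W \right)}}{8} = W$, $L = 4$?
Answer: $- \frac{26418}{11} \approx -2401.6$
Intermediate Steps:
$P{\left(n,W \right)} = 8 W$
$a{\left(A \right)} = \frac{8}{1 + 8 A}$ ($a{\left(A \right)} = \frac{8}{-3 + \left(4 + 8 A\right)} = \frac{8}{1 + 8 A}$)
$p{\left(Y \right)} = \frac{96}{11} - \frac{24 Y}{11}$ ($p{\left(Y \right)} = \frac{8}{1 + 8 \cdot 4} \left(5 - 2\right) \left(Y - 4\right) \left(-3\right) = \frac{8}{1 + 32} \cdot 3 \left(-4 + Y\right) \left(-3\right) = \frac{8}{33} \left(-12 + 3 Y\right) \left(-3\right) = 8 \cdot \frac{1}{33} \left(-12 + 3 Y\right) \left(-3\right) = \frac{8 \left(-12 + 3 Y\right)}{33} \left(-3\right) = \left(- \frac{32}{11} + \frac{8 Y}{11}\right) \left(-3\right) = \frac{96}{11} - \frac{24 Y}{11}$)
$- 34 \left(51 + p{\left(-5 \right)}\right) = - 34 \left(51 + \left(\frac{96}{11} - - \frac{120}{11}\right)\right) = - 34 \left(51 + \left(\frac{96}{11} + \frac{120}{11}\right)\right) = - 34 \left(51 + \frac{216}{11}\right) = \left(-34\right) \frac{777}{11} = - \frac{26418}{11}$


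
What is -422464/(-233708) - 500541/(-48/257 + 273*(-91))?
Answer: 2730106461461/124346269491 ≈ 21.956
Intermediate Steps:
-422464/(-233708) - 500541/(-48/257 + 273*(-91)) = -422464*(-1/233708) - 500541/(-48*1/257 - 24843) = 105616/58427 - 500541/(-48/257 - 24843) = 105616/58427 - 500541/(-6384699/257) = 105616/58427 - 500541*(-257/6384699) = 105616/58427 + 42879679/2128233 = 2730106461461/124346269491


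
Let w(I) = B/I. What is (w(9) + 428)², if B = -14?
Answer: 14730244/81 ≈ 1.8185e+5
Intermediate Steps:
w(I) = -14/I
(w(9) + 428)² = (-14/9 + 428)² = (3838/9)² = 14730244/81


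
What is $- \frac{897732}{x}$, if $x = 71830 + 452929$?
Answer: $- \frac{897732}{524759} \approx -1.7108$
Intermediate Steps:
$x = 524759$
$- \frac{897732}{x} = - \frac{897732}{524759}$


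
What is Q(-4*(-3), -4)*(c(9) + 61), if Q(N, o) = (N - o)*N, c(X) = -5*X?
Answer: 3072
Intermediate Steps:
Q(N, o) = N*(N - o)
Q(-4*(-3), -4)*(c(9) + 61) = ((-4*(-3))*(-4*(-3) - 1*(-4)))*(-5*9 + 61) = (12*(12 + 4))*(-45 + 61) = (12*16)*16 = 192*16 = 3072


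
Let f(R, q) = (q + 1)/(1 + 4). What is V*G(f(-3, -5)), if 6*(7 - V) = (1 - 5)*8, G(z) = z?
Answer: -148/15 ≈ -9.8667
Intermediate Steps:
f(R, q) = 1/5 + q/5 (f(R, q) = (1 + q)/5 = (1 + q)*(1/5) = 1/5 + q/5)
V = 37/3 (V = 7 - (1 - 5)*8/6 = 7 - (-2)*8/3 = 7 - 1/6*(-32) = 7 + 16/3 = 37/3 ≈ 12.333)
V*G(f(-3, -5)) = 37*(1/5 + (1/5)*(-5))/3 = 37*(1/5 - 1)/3 = (37/3)*(-4/5) = -148/15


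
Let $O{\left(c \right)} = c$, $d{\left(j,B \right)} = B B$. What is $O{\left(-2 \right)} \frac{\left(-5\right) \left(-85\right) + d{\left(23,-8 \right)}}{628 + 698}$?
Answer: $- \frac{163}{221} \approx -0.73756$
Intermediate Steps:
$d{\left(j,B \right)} = B^{2}$
$O{\left(-2 \right)} \frac{\left(-5\right) \left(-85\right) + d{\left(23,-8 \right)}}{628 + 698} = - 2 \frac{\left(-5\right) \left(-85\right) + \left(-8\right)^{2}}{628 + 698} = - 2 \frac{425 + 64}{1326} = - 2 \cdot 489 \cdot \frac{1}{1326} = \left(-2\right) \frac{163}{442} = - \frac{163}{221}$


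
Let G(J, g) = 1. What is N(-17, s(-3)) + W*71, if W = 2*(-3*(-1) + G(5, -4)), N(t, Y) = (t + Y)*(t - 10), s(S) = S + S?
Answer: 1189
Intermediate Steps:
s(S) = 2*S
N(t, Y) = (-10 + t)*(Y + t) (N(t, Y) = (Y + t)*(-10 + t) = (-10 + t)*(Y + t))
W = 8 (W = 2*(-3*(-1) + 1) = 2*(3 + 1) = 2*4 = 8)
N(-17, s(-3)) + W*71 = ((-17)**2 - 20*(-3) - 10*(-17) + (2*(-3))*(-17)) + 8*71 = (289 - 10*(-6) + 170 - 6*(-17)) + 568 = (289 + 60 + 170 + 102) + 568 = 621 + 568 = 1189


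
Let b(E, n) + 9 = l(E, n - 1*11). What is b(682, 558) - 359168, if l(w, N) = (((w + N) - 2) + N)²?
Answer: 2787899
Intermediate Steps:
l(w, N) = (-2 + w + 2*N)² (l(w, N) = (((N + w) - 2) + N)² = ((-2 + N + w) + N)² = (-2 + w + 2*N)²)
b(E, n) = -9 + (-24 + E + 2*n)² (b(E, n) = -9 + (-2 + E + 2*(n - 1*11))² = -9 + (-2 + E + 2*(n - 11))² = -9 + (-2 + E + 2*(-11 + n))² = -9 + (-2 + E + (-22 + 2*n))² = -9 + (-24 + E + 2*n)²)
b(682, 558) - 359168 = (-9 + (-24 + 682 + 2*558)²) - 359168 = (-9 + (-24 + 682 + 1116)²) - 359168 = (-9 + 1774²) - 359168 = (-9 + 3147076) - 359168 = 3147067 - 359168 = 2787899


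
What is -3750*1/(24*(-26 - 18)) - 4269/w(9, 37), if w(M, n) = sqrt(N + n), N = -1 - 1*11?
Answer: -748219/880 ≈ -850.25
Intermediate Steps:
N = -12 (N = -1 - 11 = -12)
w(M, n) = sqrt(-12 + n)
-3750*1/(24*(-26 - 18)) - 4269/w(9, 37) = -3750*1/(24*(-26 - 18)) - 4269/sqrt(-12 + 37) = -3750/((-44*24)) - 4269/(sqrt(25)) = -3750/(-1056) - 4269/5 = -3750*(-1/1056) - 4269*1/5 = 625/176 - 4269/5 = -748219/880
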